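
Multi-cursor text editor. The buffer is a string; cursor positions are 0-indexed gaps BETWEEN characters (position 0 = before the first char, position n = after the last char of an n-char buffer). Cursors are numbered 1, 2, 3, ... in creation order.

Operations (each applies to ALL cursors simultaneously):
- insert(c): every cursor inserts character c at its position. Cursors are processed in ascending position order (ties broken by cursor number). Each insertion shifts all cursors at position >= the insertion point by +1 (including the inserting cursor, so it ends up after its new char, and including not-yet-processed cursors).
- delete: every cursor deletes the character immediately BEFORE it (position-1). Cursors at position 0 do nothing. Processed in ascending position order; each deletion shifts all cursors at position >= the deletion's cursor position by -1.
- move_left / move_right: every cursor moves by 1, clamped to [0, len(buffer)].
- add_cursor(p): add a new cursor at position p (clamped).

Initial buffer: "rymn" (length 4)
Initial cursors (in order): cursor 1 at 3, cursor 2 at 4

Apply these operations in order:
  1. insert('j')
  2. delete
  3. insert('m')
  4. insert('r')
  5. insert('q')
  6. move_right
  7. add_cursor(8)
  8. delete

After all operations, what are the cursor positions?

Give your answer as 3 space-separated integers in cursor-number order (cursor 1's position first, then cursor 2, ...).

Answer: 6 7 6

Derivation:
After op 1 (insert('j')): buffer="rymjnj" (len 6), cursors c1@4 c2@6, authorship ...1.2
After op 2 (delete): buffer="rymn" (len 4), cursors c1@3 c2@4, authorship ....
After op 3 (insert('m')): buffer="rymmnm" (len 6), cursors c1@4 c2@6, authorship ...1.2
After op 4 (insert('r')): buffer="rymmrnmr" (len 8), cursors c1@5 c2@8, authorship ...11.22
After op 5 (insert('q')): buffer="rymmrqnmrq" (len 10), cursors c1@6 c2@10, authorship ...111.222
After op 6 (move_right): buffer="rymmrqnmrq" (len 10), cursors c1@7 c2@10, authorship ...111.222
After op 7 (add_cursor(8)): buffer="rymmrqnmrq" (len 10), cursors c1@7 c3@8 c2@10, authorship ...111.222
After op 8 (delete): buffer="rymmrqr" (len 7), cursors c1@6 c3@6 c2@7, authorship ...1112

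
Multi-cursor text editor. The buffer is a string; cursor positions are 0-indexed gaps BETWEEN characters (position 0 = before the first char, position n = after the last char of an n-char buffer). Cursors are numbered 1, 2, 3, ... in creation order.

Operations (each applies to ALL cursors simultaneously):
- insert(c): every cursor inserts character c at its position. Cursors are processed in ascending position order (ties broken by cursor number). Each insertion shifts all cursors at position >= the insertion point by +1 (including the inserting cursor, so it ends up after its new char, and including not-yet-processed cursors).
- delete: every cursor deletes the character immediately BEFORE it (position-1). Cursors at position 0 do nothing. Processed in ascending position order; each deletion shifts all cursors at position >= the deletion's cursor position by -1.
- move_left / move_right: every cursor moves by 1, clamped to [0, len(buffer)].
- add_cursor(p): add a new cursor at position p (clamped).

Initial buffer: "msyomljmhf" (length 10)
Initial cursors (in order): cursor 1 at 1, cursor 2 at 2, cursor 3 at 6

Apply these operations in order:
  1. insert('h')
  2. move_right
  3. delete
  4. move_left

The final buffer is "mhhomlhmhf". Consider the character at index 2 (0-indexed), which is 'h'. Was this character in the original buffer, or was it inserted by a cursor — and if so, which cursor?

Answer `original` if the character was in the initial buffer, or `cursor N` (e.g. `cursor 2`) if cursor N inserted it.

After op 1 (insert('h')): buffer="mhshyomlhjmhf" (len 13), cursors c1@2 c2@4 c3@9, authorship .1.2....3....
After op 2 (move_right): buffer="mhshyomlhjmhf" (len 13), cursors c1@3 c2@5 c3@10, authorship .1.2....3....
After op 3 (delete): buffer="mhhomlhmhf" (len 10), cursors c1@2 c2@3 c3@7, authorship .12...3...
After op 4 (move_left): buffer="mhhomlhmhf" (len 10), cursors c1@1 c2@2 c3@6, authorship .12...3...
Authorship (.=original, N=cursor N): . 1 2 . . . 3 . . .
Index 2: author = 2

Answer: cursor 2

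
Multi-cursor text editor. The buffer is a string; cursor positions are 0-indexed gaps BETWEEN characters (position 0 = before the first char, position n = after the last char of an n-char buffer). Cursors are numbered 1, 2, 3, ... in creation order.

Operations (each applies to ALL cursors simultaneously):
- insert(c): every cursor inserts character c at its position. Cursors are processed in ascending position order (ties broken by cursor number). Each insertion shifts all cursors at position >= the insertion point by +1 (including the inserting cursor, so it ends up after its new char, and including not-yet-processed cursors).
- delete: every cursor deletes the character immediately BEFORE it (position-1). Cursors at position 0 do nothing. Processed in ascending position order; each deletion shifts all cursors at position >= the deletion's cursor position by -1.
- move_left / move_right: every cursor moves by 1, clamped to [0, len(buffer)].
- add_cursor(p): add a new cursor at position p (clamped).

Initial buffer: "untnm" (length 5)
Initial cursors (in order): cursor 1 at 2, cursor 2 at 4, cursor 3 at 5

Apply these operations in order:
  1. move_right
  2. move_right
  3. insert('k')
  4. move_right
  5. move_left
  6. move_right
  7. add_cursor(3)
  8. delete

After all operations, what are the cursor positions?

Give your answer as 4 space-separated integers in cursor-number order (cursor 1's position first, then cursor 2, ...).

After op 1 (move_right): buffer="untnm" (len 5), cursors c1@3 c2@5 c3@5, authorship .....
After op 2 (move_right): buffer="untnm" (len 5), cursors c1@4 c2@5 c3@5, authorship .....
After op 3 (insert('k')): buffer="untnkmkk" (len 8), cursors c1@5 c2@8 c3@8, authorship ....1.23
After op 4 (move_right): buffer="untnkmkk" (len 8), cursors c1@6 c2@8 c3@8, authorship ....1.23
After op 5 (move_left): buffer="untnkmkk" (len 8), cursors c1@5 c2@7 c3@7, authorship ....1.23
After op 6 (move_right): buffer="untnkmkk" (len 8), cursors c1@6 c2@8 c3@8, authorship ....1.23
After op 7 (add_cursor(3)): buffer="untnkmkk" (len 8), cursors c4@3 c1@6 c2@8 c3@8, authorship ....1.23
After op 8 (delete): buffer="unnk" (len 4), cursors c4@2 c1@4 c2@4 c3@4, authorship ...1

Answer: 4 4 4 2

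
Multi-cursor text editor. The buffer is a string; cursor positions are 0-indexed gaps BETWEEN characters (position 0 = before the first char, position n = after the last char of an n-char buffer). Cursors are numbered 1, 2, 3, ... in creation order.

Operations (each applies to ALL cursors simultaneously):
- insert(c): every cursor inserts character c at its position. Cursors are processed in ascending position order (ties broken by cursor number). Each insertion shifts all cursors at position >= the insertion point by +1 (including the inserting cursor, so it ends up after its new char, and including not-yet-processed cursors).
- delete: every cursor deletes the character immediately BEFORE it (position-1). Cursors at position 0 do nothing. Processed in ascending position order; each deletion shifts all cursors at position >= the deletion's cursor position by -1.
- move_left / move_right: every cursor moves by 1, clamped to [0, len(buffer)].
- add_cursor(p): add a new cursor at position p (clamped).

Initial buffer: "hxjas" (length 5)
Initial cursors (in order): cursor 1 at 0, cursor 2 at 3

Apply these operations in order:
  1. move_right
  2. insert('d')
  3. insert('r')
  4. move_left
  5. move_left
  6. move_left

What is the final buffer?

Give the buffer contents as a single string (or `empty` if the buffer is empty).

After op 1 (move_right): buffer="hxjas" (len 5), cursors c1@1 c2@4, authorship .....
After op 2 (insert('d')): buffer="hdxjads" (len 7), cursors c1@2 c2@6, authorship .1...2.
After op 3 (insert('r')): buffer="hdrxjadrs" (len 9), cursors c1@3 c2@8, authorship .11...22.
After op 4 (move_left): buffer="hdrxjadrs" (len 9), cursors c1@2 c2@7, authorship .11...22.
After op 5 (move_left): buffer="hdrxjadrs" (len 9), cursors c1@1 c2@6, authorship .11...22.
After op 6 (move_left): buffer="hdrxjadrs" (len 9), cursors c1@0 c2@5, authorship .11...22.

Answer: hdrxjadrs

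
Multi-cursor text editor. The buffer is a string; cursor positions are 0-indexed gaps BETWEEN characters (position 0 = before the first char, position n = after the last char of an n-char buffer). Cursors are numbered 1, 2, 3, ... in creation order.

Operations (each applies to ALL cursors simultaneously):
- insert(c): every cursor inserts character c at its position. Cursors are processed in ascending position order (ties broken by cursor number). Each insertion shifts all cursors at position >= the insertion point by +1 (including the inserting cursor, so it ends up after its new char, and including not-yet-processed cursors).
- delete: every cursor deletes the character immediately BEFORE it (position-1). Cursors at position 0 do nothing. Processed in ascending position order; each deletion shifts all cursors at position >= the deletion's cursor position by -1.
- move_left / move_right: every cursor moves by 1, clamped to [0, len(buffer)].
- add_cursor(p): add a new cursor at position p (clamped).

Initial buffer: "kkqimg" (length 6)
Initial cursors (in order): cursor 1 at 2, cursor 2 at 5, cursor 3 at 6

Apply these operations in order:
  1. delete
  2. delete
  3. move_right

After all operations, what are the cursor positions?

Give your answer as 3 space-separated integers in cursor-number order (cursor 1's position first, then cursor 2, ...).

After op 1 (delete): buffer="kqi" (len 3), cursors c1@1 c2@3 c3@3, authorship ...
After op 2 (delete): buffer="" (len 0), cursors c1@0 c2@0 c3@0, authorship 
After op 3 (move_right): buffer="" (len 0), cursors c1@0 c2@0 c3@0, authorship 

Answer: 0 0 0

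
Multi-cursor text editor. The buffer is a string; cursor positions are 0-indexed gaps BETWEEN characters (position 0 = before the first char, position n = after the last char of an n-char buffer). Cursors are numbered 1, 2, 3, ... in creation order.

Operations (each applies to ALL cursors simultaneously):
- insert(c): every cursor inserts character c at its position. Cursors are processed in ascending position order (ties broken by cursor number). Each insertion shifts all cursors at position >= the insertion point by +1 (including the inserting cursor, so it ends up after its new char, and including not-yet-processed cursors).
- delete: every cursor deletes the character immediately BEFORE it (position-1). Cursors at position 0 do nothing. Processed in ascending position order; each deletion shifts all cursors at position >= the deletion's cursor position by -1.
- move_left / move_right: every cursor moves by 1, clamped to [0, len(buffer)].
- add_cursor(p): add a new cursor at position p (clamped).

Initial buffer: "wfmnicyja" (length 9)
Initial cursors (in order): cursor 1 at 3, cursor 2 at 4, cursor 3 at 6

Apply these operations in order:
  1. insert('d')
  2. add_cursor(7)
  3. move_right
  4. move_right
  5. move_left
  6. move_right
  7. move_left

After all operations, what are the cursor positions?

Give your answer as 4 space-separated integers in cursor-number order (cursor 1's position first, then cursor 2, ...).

After op 1 (insert('d')): buffer="wfmdndicdyja" (len 12), cursors c1@4 c2@6 c3@9, authorship ...1.2..3...
After op 2 (add_cursor(7)): buffer="wfmdndicdyja" (len 12), cursors c1@4 c2@6 c4@7 c3@9, authorship ...1.2..3...
After op 3 (move_right): buffer="wfmdndicdyja" (len 12), cursors c1@5 c2@7 c4@8 c3@10, authorship ...1.2..3...
After op 4 (move_right): buffer="wfmdndicdyja" (len 12), cursors c1@6 c2@8 c4@9 c3@11, authorship ...1.2..3...
After op 5 (move_left): buffer="wfmdndicdyja" (len 12), cursors c1@5 c2@7 c4@8 c3@10, authorship ...1.2..3...
After op 6 (move_right): buffer="wfmdndicdyja" (len 12), cursors c1@6 c2@8 c4@9 c3@11, authorship ...1.2..3...
After op 7 (move_left): buffer="wfmdndicdyja" (len 12), cursors c1@5 c2@7 c4@8 c3@10, authorship ...1.2..3...

Answer: 5 7 10 8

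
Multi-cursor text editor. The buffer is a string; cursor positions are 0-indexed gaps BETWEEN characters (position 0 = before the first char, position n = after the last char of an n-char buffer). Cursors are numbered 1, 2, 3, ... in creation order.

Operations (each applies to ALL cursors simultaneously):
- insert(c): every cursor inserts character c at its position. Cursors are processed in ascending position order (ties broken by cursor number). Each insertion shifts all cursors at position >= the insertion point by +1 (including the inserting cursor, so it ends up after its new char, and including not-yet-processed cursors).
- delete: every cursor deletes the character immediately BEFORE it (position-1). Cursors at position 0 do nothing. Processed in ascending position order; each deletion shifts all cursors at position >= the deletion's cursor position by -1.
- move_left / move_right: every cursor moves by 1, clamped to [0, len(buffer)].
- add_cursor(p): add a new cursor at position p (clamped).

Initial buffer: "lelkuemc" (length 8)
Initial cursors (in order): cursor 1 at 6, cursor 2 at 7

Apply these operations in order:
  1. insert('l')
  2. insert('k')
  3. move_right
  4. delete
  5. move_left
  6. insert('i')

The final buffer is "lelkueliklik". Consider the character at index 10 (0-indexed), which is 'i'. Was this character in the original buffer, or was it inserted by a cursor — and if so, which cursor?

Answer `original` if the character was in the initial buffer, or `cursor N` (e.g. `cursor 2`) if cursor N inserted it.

After op 1 (insert('l')): buffer="lelkuelmlc" (len 10), cursors c1@7 c2@9, authorship ......1.2.
After op 2 (insert('k')): buffer="lelkuelkmlkc" (len 12), cursors c1@8 c2@11, authorship ......11.22.
After op 3 (move_right): buffer="lelkuelkmlkc" (len 12), cursors c1@9 c2@12, authorship ......11.22.
After op 4 (delete): buffer="lelkuelklk" (len 10), cursors c1@8 c2@10, authorship ......1122
After op 5 (move_left): buffer="lelkuelklk" (len 10), cursors c1@7 c2@9, authorship ......1122
After op 6 (insert('i')): buffer="lelkueliklik" (len 12), cursors c1@8 c2@11, authorship ......111222
Authorship (.=original, N=cursor N): . . . . . . 1 1 1 2 2 2
Index 10: author = 2

Answer: cursor 2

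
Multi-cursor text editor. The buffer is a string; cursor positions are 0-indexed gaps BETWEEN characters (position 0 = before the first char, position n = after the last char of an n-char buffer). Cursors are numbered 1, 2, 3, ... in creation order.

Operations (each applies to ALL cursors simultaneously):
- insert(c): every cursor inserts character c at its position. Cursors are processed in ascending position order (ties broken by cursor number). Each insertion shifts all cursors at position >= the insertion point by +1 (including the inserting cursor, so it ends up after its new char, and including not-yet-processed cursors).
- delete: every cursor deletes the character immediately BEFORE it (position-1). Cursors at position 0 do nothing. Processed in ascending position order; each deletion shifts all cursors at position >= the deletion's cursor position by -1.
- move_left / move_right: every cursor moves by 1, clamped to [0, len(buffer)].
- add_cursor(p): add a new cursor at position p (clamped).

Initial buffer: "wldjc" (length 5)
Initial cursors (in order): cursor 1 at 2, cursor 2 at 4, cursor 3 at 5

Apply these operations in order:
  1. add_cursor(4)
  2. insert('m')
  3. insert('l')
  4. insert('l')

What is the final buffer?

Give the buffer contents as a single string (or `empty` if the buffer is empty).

After op 1 (add_cursor(4)): buffer="wldjc" (len 5), cursors c1@2 c2@4 c4@4 c3@5, authorship .....
After op 2 (insert('m')): buffer="wlmdjmmcm" (len 9), cursors c1@3 c2@7 c4@7 c3@9, authorship ..1..24.3
After op 3 (insert('l')): buffer="wlmldjmmllcml" (len 13), cursors c1@4 c2@10 c4@10 c3@13, authorship ..11..2424.33
After op 4 (insert('l')): buffer="wlmlldjmmllllcmll" (len 17), cursors c1@5 c2@13 c4@13 c3@17, authorship ..111..242424.333

Answer: wlmlldjmmllllcmll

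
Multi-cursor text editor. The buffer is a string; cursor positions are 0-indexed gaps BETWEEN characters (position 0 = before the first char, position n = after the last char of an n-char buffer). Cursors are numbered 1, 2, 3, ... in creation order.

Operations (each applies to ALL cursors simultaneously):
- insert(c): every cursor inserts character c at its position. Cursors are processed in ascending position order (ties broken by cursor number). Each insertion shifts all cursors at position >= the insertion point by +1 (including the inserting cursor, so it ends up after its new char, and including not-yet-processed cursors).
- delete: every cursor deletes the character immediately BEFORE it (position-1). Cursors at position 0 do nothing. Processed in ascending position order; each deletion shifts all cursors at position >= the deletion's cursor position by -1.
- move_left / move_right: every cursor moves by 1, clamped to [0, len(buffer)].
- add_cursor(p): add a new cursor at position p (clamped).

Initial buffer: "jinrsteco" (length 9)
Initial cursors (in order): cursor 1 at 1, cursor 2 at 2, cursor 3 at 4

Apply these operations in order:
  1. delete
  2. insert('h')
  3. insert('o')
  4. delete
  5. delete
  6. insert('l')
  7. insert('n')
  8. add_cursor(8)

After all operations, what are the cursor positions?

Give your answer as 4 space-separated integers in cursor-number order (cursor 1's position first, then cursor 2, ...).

After op 1 (delete): buffer="nsteco" (len 6), cursors c1@0 c2@0 c3@1, authorship ......
After op 2 (insert('h')): buffer="hhnhsteco" (len 9), cursors c1@2 c2@2 c3@4, authorship 12.3.....
After op 3 (insert('o')): buffer="hhoonhosteco" (len 12), cursors c1@4 c2@4 c3@7, authorship 1212.33.....
After op 4 (delete): buffer="hhnhsteco" (len 9), cursors c1@2 c2@2 c3@4, authorship 12.3.....
After op 5 (delete): buffer="nsteco" (len 6), cursors c1@0 c2@0 c3@1, authorship ......
After op 6 (insert('l')): buffer="llnlsteco" (len 9), cursors c1@2 c2@2 c3@4, authorship 12.3.....
After op 7 (insert('n')): buffer="llnnnlnsteco" (len 12), cursors c1@4 c2@4 c3@7, authorship 1212.33.....
After op 8 (add_cursor(8)): buffer="llnnnlnsteco" (len 12), cursors c1@4 c2@4 c3@7 c4@8, authorship 1212.33.....

Answer: 4 4 7 8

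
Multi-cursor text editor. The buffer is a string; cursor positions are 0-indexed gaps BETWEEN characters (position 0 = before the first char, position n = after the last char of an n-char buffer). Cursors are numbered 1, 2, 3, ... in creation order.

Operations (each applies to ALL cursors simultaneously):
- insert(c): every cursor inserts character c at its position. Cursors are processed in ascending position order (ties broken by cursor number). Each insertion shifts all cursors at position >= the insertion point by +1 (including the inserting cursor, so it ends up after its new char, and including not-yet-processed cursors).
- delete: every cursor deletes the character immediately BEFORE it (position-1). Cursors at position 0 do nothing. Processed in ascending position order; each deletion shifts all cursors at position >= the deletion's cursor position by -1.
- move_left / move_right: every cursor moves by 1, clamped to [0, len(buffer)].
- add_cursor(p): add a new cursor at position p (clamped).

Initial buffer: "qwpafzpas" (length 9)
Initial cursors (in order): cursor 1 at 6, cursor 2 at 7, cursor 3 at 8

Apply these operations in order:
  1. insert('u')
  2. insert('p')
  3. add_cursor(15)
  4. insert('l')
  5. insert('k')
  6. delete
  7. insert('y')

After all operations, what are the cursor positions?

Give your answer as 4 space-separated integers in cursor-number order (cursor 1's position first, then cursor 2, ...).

After op 1 (insert('u')): buffer="qwpafzupuaus" (len 12), cursors c1@7 c2@9 c3@11, authorship ......1.2.3.
After op 2 (insert('p')): buffer="qwpafzuppupaups" (len 15), cursors c1@8 c2@11 c3@14, authorship ......11.22.33.
After op 3 (add_cursor(15)): buffer="qwpafzuppupaups" (len 15), cursors c1@8 c2@11 c3@14 c4@15, authorship ......11.22.33.
After op 4 (insert('l')): buffer="qwpafzuplpuplauplsl" (len 19), cursors c1@9 c2@13 c3@17 c4@19, authorship ......111.222.333.4
After op 5 (insert('k')): buffer="qwpafzuplkpuplkauplkslk" (len 23), cursors c1@10 c2@15 c3@20 c4@23, authorship ......1111.2222.3333.44
After op 6 (delete): buffer="qwpafzuplpuplauplsl" (len 19), cursors c1@9 c2@13 c3@17 c4@19, authorship ......111.222.333.4
After op 7 (insert('y')): buffer="qwpafzuplypuplyauplysly" (len 23), cursors c1@10 c2@15 c3@20 c4@23, authorship ......1111.2222.3333.44

Answer: 10 15 20 23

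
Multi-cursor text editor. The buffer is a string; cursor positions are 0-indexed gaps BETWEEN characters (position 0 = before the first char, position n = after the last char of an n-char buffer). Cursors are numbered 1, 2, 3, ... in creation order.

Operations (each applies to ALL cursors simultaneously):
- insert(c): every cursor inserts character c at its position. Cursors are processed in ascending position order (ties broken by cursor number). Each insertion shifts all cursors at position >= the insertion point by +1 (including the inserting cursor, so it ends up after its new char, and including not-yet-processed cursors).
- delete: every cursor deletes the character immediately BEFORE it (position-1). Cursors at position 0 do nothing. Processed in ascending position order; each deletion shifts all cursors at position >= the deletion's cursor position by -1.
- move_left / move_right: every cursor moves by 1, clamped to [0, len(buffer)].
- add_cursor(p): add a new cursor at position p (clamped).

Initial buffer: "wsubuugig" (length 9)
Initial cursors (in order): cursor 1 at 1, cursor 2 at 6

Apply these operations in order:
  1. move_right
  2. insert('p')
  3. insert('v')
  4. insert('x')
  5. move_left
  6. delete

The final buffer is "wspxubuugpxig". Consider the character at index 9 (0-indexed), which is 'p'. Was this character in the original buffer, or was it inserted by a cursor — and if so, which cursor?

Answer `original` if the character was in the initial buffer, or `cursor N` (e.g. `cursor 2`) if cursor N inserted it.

Answer: cursor 2

Derivation:
After op 1 (move_right): buffer="wsubuugig" (len 9), cursors c1@2 c2@7, authorship .........
After op 2 (insert('p')): buffer="wspubuugpig" (len 11), cursors c1@3 c2@9, authorship ..1.....2..
After op 3 (insert('v')): buffer="wspvubuugpvig" (len 13), cursors c1@4 c2@11, authorship ..11.....22..
After op 4 (insert('x')): buffer="wspvxubuugpvxig" (len 15), cursors c1@5 c2@13, authorship ..111.....222..
After op 5 (move_left): buffer="wspvxubuugpvxig" (len 15), cursors c1@4 c2@12, authorship ..111.....222..
After op 6 (delete): buffer="wspxubuugpxig" (len 13), cursors c1@3 c2@10, authorship ..11.....22..
Authorship (.=original, N=cursor N): . . 1 1 . . . . . 2 2 . .
Index 9: author = 2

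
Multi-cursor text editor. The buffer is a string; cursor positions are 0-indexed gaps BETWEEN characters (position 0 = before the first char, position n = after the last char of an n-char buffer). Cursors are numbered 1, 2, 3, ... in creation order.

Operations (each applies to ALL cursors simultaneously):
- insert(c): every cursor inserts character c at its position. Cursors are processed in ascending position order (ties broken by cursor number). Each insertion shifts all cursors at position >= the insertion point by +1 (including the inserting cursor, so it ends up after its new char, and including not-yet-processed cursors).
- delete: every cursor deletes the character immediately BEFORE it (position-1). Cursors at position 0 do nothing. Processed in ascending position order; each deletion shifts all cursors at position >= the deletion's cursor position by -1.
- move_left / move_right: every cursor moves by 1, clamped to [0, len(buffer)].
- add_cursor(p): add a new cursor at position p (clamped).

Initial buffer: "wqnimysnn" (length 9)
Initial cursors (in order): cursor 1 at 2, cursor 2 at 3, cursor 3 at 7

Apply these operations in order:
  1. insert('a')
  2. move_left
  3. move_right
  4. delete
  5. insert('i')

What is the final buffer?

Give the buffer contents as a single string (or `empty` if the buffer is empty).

After op 1 (insert('a')): buffer="wqanaimysann" (len 12), cursors c1@3 c2@5 c3@10, authorship ..1.2....3..
After op 2 (move_left): buffer="wqanaimysann" (len 12), cursors c1@2 c2@4 c3@9, authorship ..1.2....3..
After op 3 (move_right): buffer="wqanaimysann" (len 12), cursors c1@3 c2@5 c3@10, authorship ..1.2....3..
After op 4 (delete): buffer="wqnimysnn" (len 9), cursors c1@2 c2@3 c3@7, authorship .........
After op 5 (insert('i')): buffer="wqiniimysinn" (len 12), cursors c1@3 c2@5 c3@10, authorship ..1.2....3..

Answer: wqiniimysinn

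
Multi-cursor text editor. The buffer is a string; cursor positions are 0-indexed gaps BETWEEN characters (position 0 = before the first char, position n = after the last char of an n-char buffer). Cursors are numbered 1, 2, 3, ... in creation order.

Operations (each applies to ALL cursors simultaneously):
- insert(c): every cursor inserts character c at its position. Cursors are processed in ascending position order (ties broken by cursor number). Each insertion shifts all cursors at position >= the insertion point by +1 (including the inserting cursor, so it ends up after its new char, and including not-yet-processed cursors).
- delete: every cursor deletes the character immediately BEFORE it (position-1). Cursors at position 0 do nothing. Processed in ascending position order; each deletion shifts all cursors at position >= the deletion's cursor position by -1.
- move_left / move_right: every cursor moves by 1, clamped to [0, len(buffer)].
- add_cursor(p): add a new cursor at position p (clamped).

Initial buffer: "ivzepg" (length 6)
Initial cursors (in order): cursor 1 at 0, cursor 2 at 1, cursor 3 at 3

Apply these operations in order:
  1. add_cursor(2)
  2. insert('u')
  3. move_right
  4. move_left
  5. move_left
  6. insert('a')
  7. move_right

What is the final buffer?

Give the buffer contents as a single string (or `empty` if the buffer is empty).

Answer: auiauvauzauepg

Derivation:
After op 1 (add_cursor(2)): buffer="ivzepg" (len 6), cursors c1@0 c2@1 c4@2 c3@3, authorship ......
After op 2 (insert('u')): buffer="uiuvuzuepg" (len 10), cursors c1@1 c2@3 c4@5 c3@7, authorship 1.2.4.3...
After op 3 (move_right): buffer="uiuvuzuepg" (len 10), cursors c1@2 c2@4 c4@6 c3@8, authorship 1.2.4.3...
After op 4 (move_left): buffer="uiuvuzuepg" (len 10), cursors c1@1 c2@3 c4@5 c3@7, authorship 1.2.4.3...
After op 5 (move_left): buffer="uiuvuzuepg" (len 10), cursors c1@0 c2@2 c4@4 c3@6, authorship 1.2.4.3...
After op 6 (insert('a')): buffer="auiauvauzauepg" (len 14), cursors c1@1 c2@4 c4@7 c3@10, authorship 11.22.44.33...
After op 7 (move_right): buffer="auiauvauzauepg" (len 14), cursors c1@2 c2@5 c4@8 c3@11, authorship 11.22.44.33...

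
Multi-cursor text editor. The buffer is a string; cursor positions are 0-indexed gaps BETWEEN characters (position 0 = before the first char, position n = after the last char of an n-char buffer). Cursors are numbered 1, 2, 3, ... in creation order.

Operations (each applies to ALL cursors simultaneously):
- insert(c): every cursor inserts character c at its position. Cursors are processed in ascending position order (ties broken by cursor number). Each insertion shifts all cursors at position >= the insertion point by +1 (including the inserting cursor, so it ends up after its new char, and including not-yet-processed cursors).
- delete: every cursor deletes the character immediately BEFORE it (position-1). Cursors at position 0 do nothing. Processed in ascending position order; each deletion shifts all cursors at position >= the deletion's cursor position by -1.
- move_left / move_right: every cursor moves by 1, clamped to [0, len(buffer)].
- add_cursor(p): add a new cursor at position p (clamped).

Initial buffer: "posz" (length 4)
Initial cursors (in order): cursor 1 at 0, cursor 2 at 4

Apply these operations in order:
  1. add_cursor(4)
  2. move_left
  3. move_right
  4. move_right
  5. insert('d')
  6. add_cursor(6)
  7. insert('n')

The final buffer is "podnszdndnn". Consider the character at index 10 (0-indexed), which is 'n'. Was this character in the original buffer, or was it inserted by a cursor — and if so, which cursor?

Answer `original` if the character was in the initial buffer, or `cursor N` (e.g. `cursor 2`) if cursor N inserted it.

Answer: cursor 3

Derivation:
After op 1 (add_cursor(4)): buffer="posz" (len 4), cursors c1@0 c2@4 c3@4, authorship ....
After op 2 (move_left): buffer="posz" (len 4), cursors c1@0 c2@3 c3@3, authorship ....
After op 3 (move_right): buffer="posz" (len 4), cursors c1@1 c2@4 c3@4, authorship ....
After op 4 (move_right): buffer="posz" (len 4), cursors c1@2 c2@4 c3@4, authorship ....
After op 5 (insert('d')): buffer="podszdd" (len 7), cursors c1@3 c2@7 c3@7, authorship ..1..23
After op 6 (add_cursor(6)): buffer="podszdd" (len 7), cursors c1@3 c4@6 c2@7 c3@7, authorship ..1..23
After op 7 (insert('n')): buffer="podnszdndnn" (len 11), cursors c1@4 c4@8 c2@11 c3@11, authorship ..11..24323
Authorship (.=original, N=cursor N): . . 1 1 . . 2 4 3 2 3
Index 10: author = 3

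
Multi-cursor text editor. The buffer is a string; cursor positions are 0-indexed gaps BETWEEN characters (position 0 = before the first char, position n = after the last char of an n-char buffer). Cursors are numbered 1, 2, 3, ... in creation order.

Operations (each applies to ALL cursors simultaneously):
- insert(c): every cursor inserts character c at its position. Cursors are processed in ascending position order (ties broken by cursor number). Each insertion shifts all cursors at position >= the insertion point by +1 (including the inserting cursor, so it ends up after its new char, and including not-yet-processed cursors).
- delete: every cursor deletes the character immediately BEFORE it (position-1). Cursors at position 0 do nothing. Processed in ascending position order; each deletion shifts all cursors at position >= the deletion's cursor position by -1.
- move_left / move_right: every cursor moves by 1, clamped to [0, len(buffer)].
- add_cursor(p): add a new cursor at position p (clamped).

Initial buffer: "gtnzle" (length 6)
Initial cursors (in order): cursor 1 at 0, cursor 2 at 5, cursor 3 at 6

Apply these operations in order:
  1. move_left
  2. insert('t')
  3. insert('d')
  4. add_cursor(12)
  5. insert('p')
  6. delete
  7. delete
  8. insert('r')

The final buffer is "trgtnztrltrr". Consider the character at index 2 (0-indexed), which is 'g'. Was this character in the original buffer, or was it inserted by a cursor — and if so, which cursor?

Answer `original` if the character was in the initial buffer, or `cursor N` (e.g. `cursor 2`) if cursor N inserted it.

Answer: original

Derivation:
After op 1 (move_left): buffer="gtnzle" (len 6), cursors c1@0 c2@4 c3@5, authorship ......
After op 2 (insert('t')): buffer="tgtnztlte" (len 9), cursors c1@1 c2@6 c3@8, authorship 1....2.3.
After op 3 (insert('d')): buffer="tdgtnztdltde" (len 12), cursors c1@2 c2@8 c3@11, authorship 11....22.33.
After op 4 (add_cursor(12)): buffer="tdgtnztdltde" (len 12), cursors c1@2 c2@8 c3@11 c4@12, authorship 11....22.33.
After op 5 (insert('p')): buffer="tdpgtnztdpltdpep" (len 16), cursors c1@3 c2@10 c3@14 c4@16, authorship 111....222.333.4
After op 6 (delete): buffer="tdgtnztdltde" (len 12), cursors c1@2 c2@8 c3@11 c4@12, authorship 11....22.33.
After op 7 (delete): buffer="tgtnztlt" (len 8), cursors c1@1 c2@6 c3@8 c4@8, authorship 1....2.3
After op 8 (insert('r')): buffer="trgtnztrltrr" (len 12), cursors c1@2 c2@8 c3@12 c4@12, authorship 11....22.334
Authorship (.=original, N=cursor N): 1 1 . . . . 2 2 . 3 3 4
Index 2: author = original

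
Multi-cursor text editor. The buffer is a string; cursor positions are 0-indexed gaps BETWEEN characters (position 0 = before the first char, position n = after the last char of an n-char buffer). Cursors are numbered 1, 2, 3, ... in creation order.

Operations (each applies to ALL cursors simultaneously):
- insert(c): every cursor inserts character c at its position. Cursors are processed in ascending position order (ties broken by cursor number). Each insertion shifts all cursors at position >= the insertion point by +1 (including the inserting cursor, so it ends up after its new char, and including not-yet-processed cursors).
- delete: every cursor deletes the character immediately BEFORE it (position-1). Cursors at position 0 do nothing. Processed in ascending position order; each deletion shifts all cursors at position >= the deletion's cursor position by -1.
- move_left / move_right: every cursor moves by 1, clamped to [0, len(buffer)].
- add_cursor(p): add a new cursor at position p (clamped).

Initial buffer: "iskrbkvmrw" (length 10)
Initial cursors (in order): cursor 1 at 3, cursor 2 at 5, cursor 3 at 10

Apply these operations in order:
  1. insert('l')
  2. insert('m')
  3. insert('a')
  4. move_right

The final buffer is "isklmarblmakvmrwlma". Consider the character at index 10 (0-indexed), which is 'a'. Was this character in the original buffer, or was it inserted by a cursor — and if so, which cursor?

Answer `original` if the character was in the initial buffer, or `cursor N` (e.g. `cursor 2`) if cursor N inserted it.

Answer: cursor 2

Derivation:
After op 1 (insert('l')): buffer="isklrblkvmrwl" (len 13), cursors c1@4 c2@7 c3@13, authorship ...1..2.....3
After op 2 (insert('m')): buffer="isklmrblmkvmrwlm" (len 16), cursors c1@5 c2@9 c3@16, authorship ...11..22.....33
After op 3 (insert('a')): buffer="isklmarblmakvmrwlma" (len 19), cursors c1@6 c2@11 c3@19, authorship ...111..222.....333
After op 4 (move_right): buffer="isklmarblmakvmrwlma" (len 19), cursors c1@7 c2@12 c3@19, authorship ...111..222.....333
Authorship (.=original, N=cursor N): . . . 1 1 1 . . 2 2 2 . . . . . 3 3 3
Index 10: author = 2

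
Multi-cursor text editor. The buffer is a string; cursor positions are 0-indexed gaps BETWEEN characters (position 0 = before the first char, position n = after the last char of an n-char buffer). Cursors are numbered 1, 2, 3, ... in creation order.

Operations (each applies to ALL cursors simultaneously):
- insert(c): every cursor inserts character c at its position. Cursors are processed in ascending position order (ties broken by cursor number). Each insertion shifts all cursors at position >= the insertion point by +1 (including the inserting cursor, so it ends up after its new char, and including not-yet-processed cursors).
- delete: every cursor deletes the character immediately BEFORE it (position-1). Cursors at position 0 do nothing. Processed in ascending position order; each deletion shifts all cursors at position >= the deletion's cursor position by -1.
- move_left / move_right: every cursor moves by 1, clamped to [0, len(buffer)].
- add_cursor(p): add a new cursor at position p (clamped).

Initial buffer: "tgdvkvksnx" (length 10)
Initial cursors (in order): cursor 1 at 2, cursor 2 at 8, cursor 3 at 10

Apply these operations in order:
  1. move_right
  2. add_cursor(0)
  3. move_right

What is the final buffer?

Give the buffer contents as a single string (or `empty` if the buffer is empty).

Answer: tgdvkvksnx

Derivation:
After op 1 (move_right): buffer="tgdvkvksnx" (len 10), cursors c1@3 c2@9 c3@10, authorship ..........
After op 2 (add_cursor(0)): buffer="tgdvkvksnx" (len 10), cursors c4@0 c1@3 c2@9 c3@10, authorship ..........
After op 3 (move_right): buffer="tgdvkvksnx" (len 10), cursors c4@1 c1@4 c2@10 c3@10, authorship ..........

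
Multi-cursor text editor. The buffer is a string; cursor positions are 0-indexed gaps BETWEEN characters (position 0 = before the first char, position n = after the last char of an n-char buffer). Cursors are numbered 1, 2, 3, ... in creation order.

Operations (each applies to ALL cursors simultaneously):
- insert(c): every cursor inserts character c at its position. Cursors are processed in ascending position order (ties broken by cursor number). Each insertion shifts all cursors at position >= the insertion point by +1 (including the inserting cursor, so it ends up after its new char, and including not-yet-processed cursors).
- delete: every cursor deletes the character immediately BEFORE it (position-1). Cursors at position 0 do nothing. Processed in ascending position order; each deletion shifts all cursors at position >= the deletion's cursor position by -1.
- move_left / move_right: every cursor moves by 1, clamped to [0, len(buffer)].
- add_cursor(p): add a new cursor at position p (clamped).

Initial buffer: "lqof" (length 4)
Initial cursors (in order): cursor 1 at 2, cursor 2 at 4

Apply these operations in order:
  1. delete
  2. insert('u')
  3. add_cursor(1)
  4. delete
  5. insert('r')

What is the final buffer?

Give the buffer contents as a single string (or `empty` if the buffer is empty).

Answer: rror

Derivation:
After op 1 (delete): buffer="lo" (len 2), cursors c1@1 c2@2, authorship ..
After op 2 (insert('u')): buffer="luou" (len 4), cursors c1@2 c2@4, authorship .1.2
After op 3 (add_cursor(1)): buffer="luou" (len 4), cursors c3@1 c1@2 c2@4, authorship .1.2
After op 4 (delete): buffer="o" (len 1), cursors c1@0 c3@0 c2@1, authorship .
After op 5 (insert('r')): buffer="rror" (len 4), cursors c1@2 c3@2 c2@4, authorship 13.2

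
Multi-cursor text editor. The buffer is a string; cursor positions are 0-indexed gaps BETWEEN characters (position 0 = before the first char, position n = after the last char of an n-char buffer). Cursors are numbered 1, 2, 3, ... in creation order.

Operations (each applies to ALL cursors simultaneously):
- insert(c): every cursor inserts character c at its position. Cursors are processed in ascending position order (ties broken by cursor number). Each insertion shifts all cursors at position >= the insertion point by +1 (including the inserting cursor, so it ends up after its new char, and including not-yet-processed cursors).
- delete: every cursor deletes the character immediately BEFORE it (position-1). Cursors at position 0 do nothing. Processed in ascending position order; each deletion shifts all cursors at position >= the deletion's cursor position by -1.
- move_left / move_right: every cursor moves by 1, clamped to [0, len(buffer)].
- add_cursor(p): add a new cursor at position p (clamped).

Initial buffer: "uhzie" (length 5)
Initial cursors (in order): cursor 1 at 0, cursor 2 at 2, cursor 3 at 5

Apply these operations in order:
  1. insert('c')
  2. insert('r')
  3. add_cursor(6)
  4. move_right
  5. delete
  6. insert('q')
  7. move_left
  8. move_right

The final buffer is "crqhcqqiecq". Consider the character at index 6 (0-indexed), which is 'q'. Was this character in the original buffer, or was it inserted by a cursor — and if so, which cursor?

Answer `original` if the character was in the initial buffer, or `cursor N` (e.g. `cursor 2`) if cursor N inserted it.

After op 1 (insert('c')): buffer="cuhcziec" (len 8), cursors c1@1 c2@4 c3@8, authorship 1..2...3
After op 2 (insert('r')): buffer="cruhcrziecr" (len 11), cursors c1@2 c2@6 c3@11, authorship 11..22...33
After op 3 (add_cursor(6)): buffer="cruhcrziecr" (len 11), cursors c1@2 c2@6 c4@6 c3@11, authorship 11..22...33
After op 4 (move_right): buffer="cruhcrziecr" (len 11), cursors c1@3 c2@7 c4@7 c3@11, authorship 11..22...33
After op 5 (delete): buffer="crhciec" (len 7), cursors c1@2 c2@4 c4@4 c3@7, authorship 11.2..3
After op 6 (insert('q')): buffer="crqhcqqiecq" (len 11), cursors c1@3 c2@7 c4@7 c3@11, authorship 111.224..33
After op 7 (move_left): buffer="crqhcqqiecq" (len 11), cursors c1@2 c2@6 c4@6 c3@10, authorship 111.224..33
After op 8 (move_right): buffer="crqhcqqiecq" (len 11), cursors c1@3 c2@7 c4@7 c3@11, authorship 111.224..33
Authorship (.=original, N=cursor N): 1 1 1 . 2 2 4 . . 3 3
Index 6: author = 4

Answer: cursor 4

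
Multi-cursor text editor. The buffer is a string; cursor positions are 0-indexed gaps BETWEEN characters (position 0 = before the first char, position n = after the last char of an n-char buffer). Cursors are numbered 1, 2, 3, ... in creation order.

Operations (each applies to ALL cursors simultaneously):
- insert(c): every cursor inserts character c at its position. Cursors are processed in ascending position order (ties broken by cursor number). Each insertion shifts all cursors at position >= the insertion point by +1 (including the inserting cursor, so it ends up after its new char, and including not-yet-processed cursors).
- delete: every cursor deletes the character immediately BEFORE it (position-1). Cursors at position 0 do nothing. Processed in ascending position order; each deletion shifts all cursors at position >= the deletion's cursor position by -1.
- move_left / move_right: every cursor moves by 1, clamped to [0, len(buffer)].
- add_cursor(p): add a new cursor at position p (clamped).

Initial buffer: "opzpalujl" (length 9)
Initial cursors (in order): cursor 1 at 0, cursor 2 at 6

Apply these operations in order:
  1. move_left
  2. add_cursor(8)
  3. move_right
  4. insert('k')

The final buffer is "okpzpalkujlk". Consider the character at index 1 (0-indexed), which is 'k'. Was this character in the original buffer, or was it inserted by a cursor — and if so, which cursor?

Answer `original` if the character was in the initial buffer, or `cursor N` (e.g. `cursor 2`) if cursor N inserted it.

Answer: cursor 1

Derivation:
After op 1 (move_left): buffer="opzpalujl" (len 9), cursors c1@0 c2@5, authorship .........
After op 2 (add_cursor(8)): buffer="opzpalujl" (len 9), cursors c1@0 c2@5 c3@8, authorship .........
After op 3 (move_right): buffer="opzpalujl" (len 9), cursors c1@1 c2@6 c3@9, authorship .........
After op 4 (insert('k')): buffer="okpzpalkujlk" (len 12), cursors c1@2 c2@8 c3@12, authorship .1.....2...3
Authorship (.=original, N=cursor N): . 1 . . . . . 2 . . . 3
Index 1: author = 1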